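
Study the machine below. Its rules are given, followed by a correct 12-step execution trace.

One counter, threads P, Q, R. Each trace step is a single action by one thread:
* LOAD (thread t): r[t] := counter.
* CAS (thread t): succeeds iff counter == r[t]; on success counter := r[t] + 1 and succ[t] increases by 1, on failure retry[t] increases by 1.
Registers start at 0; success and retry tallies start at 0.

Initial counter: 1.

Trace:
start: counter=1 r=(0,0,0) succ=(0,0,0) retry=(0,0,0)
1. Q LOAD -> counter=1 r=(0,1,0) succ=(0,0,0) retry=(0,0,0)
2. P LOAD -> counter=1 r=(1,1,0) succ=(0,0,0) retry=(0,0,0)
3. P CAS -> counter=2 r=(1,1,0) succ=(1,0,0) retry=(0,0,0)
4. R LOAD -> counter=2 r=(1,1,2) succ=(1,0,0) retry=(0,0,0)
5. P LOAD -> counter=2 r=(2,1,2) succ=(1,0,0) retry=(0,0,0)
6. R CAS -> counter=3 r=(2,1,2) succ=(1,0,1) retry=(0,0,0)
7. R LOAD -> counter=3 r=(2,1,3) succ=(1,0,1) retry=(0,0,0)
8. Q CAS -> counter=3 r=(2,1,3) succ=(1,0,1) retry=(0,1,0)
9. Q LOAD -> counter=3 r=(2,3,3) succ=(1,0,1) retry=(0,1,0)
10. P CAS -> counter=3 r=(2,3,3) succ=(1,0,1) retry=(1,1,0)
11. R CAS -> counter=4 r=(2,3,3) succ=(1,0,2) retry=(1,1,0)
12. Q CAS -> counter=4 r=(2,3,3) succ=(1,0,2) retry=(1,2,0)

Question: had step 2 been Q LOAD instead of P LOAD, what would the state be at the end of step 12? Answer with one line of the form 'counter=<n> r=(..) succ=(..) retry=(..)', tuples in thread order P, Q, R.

counter=3 r=(1,2,2) succ=(0,0,2) retry=(2,2,0)

(re-executing from step 2 with the substitution; state before step 2: counter=1 r=(0,1,0) succ=(0,0,0) retry=(0,0,0))
2. Q LOAD -> counter=1 r=(0,1,0) succ=(0,0,0) retry=(0,0,0)
3. P CAS -> counter=1 r=(0,1,0) succ=(0,0,0) retry=(1,0,0)
4. R LOAD -> counter=1 r=(0,1,1) succ=(0,0,0) retry=(1,0,0)
5. P LOAD -> counter=1 r=(1,1,1) succ=(0,0,0) retry=(1,0,0)
6. R CAS -> counter=2 r=(1,1,1) succ=(0,0,1) retry=(1,0,0)
7. R LOAD -> counter=2 r=(1,1,2) succ=(0,0,1) retry=(1,0,0)
8. Q CAS -> counter=2 r=(1,1,2) succ=(0,0,1) retry=(1,1,0)
9. Q LOAD -> counter=2 r=(1,2,2) succ=(0,0,1) retry=(1,1,0)
10. P CAS -> counter=2 r=(1,2,2) succ=(0,0,1) retry=(2,1,0)
11. R CAS -> counter=3 r=(1,2,2) succ=(0,0,2) retry=(2,1,0)
12. Q CAS -> counter=3 r=(1,2,2) succ=(0,0,2) retry=(2,2,0)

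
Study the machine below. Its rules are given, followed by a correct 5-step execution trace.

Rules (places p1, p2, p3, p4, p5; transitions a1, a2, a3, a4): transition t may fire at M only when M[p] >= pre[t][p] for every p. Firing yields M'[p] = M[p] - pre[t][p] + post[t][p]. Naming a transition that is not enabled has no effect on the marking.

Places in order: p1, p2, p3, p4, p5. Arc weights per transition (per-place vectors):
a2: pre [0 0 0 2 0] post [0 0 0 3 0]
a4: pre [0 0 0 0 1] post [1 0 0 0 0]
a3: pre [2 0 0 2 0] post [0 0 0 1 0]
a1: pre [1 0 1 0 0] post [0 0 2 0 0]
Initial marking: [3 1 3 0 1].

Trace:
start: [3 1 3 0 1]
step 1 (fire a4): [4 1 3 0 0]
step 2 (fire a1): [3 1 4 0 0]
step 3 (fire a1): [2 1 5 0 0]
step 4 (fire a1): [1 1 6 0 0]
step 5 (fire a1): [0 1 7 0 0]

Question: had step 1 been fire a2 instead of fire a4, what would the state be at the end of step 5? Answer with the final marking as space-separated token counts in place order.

0 1 6 0 1

(re-executing from step 1 with the substitution; state before step 1: [3 1 3 0 1])
step 1 (fire a2): [3 1 3 0 1]
step 2 (fire a1): [2 1 4 0 1]
step 3 (fire a1): [1 1 5 0 1]
step 4 (fire a1): [0 1 6 0 1]
step 5 (fire a1): [0 1 6 0 1]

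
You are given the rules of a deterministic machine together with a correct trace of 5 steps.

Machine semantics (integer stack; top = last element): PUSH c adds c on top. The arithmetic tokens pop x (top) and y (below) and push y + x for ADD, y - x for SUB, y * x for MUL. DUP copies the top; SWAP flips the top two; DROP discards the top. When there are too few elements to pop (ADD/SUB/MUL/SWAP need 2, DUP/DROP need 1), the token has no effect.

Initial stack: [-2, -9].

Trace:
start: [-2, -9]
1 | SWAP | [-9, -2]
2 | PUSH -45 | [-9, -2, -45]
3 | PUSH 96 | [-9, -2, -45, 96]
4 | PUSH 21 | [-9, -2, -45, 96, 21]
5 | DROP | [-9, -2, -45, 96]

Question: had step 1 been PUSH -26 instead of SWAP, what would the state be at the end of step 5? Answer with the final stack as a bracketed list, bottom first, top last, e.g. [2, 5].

[-2, -9, -26, -45, 96]

(re-executing from step 1 with the substitution; state before step 1: [-2, -9])
1 | PUSH -26 | [-2, -9, -26]
2 | PUSH -45 | [-2, -9, -26, -45]
3 | PUSH 96 | [-2, -9, -26, -45, 96]
4 | PUSH 21 | [-2, -9, -26, -45, 96, 21]
5 | DROP | [-2, -9, -26, -45, 96]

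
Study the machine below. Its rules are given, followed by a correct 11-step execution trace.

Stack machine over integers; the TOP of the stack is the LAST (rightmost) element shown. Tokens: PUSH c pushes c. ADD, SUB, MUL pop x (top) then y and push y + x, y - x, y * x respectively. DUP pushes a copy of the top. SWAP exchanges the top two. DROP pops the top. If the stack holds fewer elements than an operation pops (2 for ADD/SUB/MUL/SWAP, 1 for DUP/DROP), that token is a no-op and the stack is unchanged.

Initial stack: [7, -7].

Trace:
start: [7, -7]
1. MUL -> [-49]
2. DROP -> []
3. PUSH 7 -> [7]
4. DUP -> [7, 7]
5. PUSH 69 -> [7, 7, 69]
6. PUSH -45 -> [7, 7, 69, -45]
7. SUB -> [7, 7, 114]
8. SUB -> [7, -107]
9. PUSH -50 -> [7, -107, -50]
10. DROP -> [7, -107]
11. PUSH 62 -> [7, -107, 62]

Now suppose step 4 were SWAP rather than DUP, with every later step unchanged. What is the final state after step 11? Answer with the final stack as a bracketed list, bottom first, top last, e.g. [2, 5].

(re-executing from step 4 with the substitution; state before step 4: [7])
4. SWAP -> [7]
5. PUSH 69 -> [7, 69]
6. PUSH -45 -> [7, 69, -45]
7. SUB -> [7, 114]
8. SUB -> [-107]
9. PUSH -50 -> [-107, -50]
10. DROP -> [-107]
11. PUSH 62 -> [-107, 62]

[-107, 62]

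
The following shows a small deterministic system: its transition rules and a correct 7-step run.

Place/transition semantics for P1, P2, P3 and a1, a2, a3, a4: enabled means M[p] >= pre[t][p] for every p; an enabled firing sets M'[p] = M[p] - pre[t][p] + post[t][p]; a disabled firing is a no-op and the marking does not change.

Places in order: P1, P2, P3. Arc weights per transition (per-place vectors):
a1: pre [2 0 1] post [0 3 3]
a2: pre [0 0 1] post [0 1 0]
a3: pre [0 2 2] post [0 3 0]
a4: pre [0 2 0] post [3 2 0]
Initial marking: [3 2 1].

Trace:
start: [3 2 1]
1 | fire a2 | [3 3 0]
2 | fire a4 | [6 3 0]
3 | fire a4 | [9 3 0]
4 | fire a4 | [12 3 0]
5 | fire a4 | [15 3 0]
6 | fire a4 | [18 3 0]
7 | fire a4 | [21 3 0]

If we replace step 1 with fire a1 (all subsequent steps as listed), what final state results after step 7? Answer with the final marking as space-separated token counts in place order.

19 5 3

(re-executing from step 1 with the substitution; state before step 1: [3 2 1])
1 | fire a1 | [1 5 3]
2 | fire a4 | [4 5 3]
3 | fire a4 | [7 5 3]
4 | fire a4 | [10 5 3]
5 | fire a4 | [13 5 3]
6 | fire a4 | [16 5 3]
7 | fire a4 | [19 5 3]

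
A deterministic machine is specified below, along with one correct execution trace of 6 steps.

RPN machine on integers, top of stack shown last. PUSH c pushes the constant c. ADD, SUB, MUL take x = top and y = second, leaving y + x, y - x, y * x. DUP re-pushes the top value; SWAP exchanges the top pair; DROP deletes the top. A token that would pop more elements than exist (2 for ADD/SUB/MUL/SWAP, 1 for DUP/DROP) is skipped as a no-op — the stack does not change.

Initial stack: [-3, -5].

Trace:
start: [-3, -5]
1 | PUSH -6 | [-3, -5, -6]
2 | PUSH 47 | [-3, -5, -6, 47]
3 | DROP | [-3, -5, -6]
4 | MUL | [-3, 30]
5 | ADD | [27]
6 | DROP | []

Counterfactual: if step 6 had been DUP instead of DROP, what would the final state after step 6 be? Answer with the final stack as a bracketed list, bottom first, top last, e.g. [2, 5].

[27, 27]

(re-executing from step 6 with the substitution; state before step 6: [27])
6 | DUP | [27, 27]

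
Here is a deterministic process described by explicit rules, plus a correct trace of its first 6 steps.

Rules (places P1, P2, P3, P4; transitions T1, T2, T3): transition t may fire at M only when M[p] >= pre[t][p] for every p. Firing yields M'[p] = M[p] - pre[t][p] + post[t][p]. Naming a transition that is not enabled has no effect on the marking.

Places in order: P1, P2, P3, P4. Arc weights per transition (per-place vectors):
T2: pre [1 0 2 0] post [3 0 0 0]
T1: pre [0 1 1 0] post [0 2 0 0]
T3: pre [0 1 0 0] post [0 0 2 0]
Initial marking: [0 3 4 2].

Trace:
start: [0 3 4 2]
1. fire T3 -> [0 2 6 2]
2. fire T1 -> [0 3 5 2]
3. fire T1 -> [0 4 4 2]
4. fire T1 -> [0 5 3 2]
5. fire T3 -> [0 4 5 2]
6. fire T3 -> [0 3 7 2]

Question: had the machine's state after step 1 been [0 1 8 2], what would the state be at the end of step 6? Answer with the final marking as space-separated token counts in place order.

0 2 9 2

state after step 1 := [0 1 8 2]
2. fire T1 -> [0 2 7 2]
3. fire T1 -> [0 3 6 2]
4. fire T1 -> [0 4 5 2]
5. fire T3 -> [0 3 7 2]
6. fire T3 -> [0 2 9 2]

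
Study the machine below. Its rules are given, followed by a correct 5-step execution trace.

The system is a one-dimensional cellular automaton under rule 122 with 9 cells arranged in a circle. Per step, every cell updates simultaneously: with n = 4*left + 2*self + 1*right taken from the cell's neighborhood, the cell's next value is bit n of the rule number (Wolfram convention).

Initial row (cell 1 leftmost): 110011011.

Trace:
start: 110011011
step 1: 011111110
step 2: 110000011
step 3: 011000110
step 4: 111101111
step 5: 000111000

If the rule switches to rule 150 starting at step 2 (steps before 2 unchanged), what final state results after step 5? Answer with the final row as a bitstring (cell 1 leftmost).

(re-executing steps 2..5 under rule 150; state before step 2: 011111110)
step 2: 101111101
step 3: 000111000
step 4: 001010100
step 5: 011010110

011010110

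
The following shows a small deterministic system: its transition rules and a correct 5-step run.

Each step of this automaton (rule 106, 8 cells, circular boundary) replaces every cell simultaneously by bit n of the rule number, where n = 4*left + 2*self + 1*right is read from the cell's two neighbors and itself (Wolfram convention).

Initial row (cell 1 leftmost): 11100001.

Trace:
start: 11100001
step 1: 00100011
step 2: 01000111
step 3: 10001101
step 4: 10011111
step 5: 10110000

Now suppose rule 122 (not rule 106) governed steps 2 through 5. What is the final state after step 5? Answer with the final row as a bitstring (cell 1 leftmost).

10000011

(re-executing steps 2..5 under rule 122; state before step 2: 00100011)
step 2: 11010111
step 3: 01101100
step 4: 11111110
step 5: 10000011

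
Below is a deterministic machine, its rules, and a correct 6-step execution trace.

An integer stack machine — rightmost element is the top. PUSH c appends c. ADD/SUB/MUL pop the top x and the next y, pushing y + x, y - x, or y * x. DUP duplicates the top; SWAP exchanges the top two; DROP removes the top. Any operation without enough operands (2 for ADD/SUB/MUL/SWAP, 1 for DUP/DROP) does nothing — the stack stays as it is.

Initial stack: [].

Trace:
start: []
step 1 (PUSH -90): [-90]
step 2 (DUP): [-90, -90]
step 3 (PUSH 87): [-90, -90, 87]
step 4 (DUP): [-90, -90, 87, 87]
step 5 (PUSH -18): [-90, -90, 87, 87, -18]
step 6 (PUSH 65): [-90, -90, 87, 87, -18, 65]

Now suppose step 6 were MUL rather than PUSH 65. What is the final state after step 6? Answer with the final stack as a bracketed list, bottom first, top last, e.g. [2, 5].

(re-executing from step 6 with the substitution; state before step 6: [-90, -90, 87, 87, -18])
step 6 (MUL): [-90, -90, 87, -1566]

[-90, -90, 87, -1566]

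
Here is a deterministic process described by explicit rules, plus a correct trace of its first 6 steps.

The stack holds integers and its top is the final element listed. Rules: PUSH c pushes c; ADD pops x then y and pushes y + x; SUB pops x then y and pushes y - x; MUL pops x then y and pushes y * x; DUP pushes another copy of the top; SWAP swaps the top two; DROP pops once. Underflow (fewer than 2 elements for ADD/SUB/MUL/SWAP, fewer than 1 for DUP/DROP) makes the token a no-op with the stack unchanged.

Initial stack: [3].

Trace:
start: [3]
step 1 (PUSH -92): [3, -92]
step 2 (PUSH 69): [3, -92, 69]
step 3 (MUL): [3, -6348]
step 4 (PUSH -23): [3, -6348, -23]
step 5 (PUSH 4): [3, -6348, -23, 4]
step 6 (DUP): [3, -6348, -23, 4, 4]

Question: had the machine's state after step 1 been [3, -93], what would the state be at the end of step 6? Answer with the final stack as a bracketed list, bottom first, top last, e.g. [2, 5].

[3, -6417, -23, 4, 4]

state after step 1 := [3, -93]
step 2 (PUSH 69): [3, -93, 69]
step 3 (MUL): [3, -6417]
step 4 (PUSH -23): [3, -6417, -23]
step 5 (PUSH 4): [3, -6417, -23, 4]
step 6 (DUP): [3, -6417, -23, 4, 4]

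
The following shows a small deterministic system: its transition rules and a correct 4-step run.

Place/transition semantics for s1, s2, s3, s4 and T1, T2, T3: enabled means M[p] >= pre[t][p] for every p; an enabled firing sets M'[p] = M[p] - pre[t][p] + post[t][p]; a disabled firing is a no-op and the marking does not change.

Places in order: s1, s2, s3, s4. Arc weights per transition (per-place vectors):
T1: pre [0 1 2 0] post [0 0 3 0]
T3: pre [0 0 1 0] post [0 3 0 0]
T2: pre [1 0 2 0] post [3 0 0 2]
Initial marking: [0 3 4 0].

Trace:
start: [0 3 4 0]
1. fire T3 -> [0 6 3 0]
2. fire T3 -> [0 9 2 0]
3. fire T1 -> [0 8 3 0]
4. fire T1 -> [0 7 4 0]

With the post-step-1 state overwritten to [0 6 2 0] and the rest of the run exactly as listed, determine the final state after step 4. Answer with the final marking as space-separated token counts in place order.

state after step 1 := [0 6 2 0]
2. fire T3 -> [0 9 1 0]
3. fire T1 -> [0 9 1 0]
4. fire T1 -> [0 9 1 0]

0 9 1 0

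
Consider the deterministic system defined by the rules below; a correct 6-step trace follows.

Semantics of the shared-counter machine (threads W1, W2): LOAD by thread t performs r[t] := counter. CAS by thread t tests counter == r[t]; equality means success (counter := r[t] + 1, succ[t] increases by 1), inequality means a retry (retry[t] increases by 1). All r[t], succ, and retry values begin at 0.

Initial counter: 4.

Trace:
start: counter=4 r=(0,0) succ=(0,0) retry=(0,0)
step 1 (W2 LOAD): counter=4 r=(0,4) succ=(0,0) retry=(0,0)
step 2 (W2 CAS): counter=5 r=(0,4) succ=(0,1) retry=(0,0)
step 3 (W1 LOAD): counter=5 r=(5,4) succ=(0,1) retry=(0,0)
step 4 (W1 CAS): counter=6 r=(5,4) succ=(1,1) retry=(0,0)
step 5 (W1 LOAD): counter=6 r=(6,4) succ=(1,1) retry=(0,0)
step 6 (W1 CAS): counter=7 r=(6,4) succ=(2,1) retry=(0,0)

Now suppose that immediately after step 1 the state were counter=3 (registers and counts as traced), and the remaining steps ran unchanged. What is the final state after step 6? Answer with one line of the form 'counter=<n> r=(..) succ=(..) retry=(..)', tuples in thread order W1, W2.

state after step 1 := counter=3 r=(0,4) succ=(0,0) retry=(0,0)
step 2 (W2 CAS): counter=3 r=(0,4) succ=(0,0) retry=(0,1)
step 3 (W1 LOAD): counter=3 r=(3,4) succ=(0,0) retry=(0,1)
step 4 (W1 CAS): counter=4 r=(3,4) succ=(1,0) retry=(0,1)
step 5 (W1 LOAD): counter=4 r=(4,4) succ=(1,0) retry=(0,1)
step 6 (W1 CAS): counter=5 r=(4,4) succ=(2,0) retry=(0,1)

counter=5 r=(4,4) succ=(2,0) retry=(0,1)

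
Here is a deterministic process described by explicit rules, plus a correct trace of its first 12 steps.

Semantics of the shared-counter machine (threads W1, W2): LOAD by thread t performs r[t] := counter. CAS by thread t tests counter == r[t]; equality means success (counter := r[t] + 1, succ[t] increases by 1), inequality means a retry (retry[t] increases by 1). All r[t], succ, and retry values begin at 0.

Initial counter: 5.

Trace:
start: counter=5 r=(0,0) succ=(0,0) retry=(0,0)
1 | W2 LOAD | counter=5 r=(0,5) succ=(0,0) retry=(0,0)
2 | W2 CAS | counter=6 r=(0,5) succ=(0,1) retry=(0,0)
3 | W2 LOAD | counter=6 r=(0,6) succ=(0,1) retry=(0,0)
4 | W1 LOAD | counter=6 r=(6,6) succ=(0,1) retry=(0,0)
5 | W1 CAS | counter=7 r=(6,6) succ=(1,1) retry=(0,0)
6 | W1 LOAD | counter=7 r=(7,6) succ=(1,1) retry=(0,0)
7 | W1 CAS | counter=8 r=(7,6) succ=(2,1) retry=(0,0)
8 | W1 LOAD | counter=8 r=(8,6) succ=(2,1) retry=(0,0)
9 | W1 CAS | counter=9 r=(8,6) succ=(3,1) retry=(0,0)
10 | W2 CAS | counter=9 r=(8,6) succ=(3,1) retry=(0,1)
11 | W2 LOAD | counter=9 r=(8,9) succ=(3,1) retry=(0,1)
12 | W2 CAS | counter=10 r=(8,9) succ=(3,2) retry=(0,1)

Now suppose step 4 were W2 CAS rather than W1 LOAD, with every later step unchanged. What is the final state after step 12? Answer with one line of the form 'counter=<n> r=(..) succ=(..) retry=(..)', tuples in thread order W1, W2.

counter=10 r=(8,9) succ=(2,3) retry=(1,1)

(re-executing from step 4 with the substitution; state before step 4: counter=6 r=(0,6) succ=(0,1) retry=(0,0))
4 | W2 CAS | counter=7 r=(0,6) succ=(0,2) retry=(0,0)
5 | W1 CAS | counter=7 r=(0,6) succ=(0,2) retry=(1,0)
6 | W1 LOAD | counter=7 r=(7,6) succ=(0,2) retry=(1,0)
7 | W1 CAS | counter=8 r=(7,6) succ=(1,2) retry=(1,0)
8 | W1 LOAD | counter=8 r=(8,6) succ=(1,2) retry=(1,0)
9 | W1 CAS | counter=9 r=(8,6) succ=(2,2) retry=(1,0)
10 | W2 CAS | counter=9 r=(8,6) succ=(2,2) retry=(1,1)
11 | W2 LOAD | counter=9 r=(8,9) succ=(2,2) retry=(1,1)
12 | W2 CAS | counter=10 r=(8,9) succ=(2,3) retry=(1,1)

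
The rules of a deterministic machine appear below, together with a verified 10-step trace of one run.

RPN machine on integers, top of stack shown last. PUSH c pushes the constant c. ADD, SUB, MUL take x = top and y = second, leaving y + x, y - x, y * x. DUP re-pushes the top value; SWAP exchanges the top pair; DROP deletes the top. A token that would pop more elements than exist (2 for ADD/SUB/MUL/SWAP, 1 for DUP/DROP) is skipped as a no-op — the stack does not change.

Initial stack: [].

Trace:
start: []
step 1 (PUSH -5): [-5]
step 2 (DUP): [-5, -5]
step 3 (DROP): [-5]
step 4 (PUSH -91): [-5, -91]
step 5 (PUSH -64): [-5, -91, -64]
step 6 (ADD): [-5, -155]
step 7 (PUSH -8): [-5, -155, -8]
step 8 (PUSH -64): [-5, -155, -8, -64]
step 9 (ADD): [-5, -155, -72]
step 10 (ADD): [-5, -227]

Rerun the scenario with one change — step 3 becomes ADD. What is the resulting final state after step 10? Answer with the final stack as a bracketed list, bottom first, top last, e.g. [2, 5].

[-10, -227]

(re-executing from step 3 with the substitution; state before step 3: [-5, -5])
step 3 (ADD): [-10]
step 4 (PUSH -91): [-10, -91]
step 5 (PUSH -64): [-10, -91, -64]
step 6 (ADD): [-10, -155]
step 7 (PUSH -8): [-10, -155, -8]
step 8 (PUSH -64): [-10, -155, -8, -64]
step 9 (ADD): [-10, -155, -72]
step 10 (ADD): [-10, -227]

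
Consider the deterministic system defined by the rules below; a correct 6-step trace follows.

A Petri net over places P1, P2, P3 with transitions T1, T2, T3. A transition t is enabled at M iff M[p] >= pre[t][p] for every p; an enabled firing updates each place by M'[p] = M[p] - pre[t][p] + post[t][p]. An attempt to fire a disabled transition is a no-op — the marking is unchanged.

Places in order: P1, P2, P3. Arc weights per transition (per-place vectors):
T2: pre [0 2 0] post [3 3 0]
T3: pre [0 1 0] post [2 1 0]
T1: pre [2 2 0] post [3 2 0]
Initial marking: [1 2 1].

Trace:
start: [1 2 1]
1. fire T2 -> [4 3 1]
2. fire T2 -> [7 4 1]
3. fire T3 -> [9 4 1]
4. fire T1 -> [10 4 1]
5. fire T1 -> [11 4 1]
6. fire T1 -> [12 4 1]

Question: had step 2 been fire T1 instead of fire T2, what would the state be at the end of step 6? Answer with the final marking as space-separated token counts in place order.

(re-executing from step 2 with the substitution; state before step 2: [4 3 1])
2. fire T1 -> [5 3 1]
3. fire T3 -> [7 3 1]
4. fire T1 -> [8 3 1]
5. fire T1 -> [9 3 1]
6. fire T1 -> [10 3 1]

10 3 1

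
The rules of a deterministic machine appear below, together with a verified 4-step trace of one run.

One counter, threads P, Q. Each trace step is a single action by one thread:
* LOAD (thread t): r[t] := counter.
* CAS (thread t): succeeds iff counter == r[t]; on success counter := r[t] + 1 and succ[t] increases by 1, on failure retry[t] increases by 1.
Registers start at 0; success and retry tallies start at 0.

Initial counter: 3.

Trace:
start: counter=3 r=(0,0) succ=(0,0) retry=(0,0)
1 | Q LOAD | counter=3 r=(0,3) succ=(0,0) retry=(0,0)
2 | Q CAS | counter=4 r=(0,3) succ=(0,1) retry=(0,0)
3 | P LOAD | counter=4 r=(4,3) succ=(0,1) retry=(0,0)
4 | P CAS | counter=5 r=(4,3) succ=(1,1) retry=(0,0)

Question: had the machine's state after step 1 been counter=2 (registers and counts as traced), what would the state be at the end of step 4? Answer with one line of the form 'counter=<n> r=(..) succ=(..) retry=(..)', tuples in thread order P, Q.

state after step 1 := counter=2 r=(0,3) succ=(0,0) retry=(0,0)
2 | Q CAS | counter=2 r=(0,3) succ=(0,0) retry=(0,1)
3 | P LOAD | counter=2 r=(2,3) succ=(0,0) retry=(0,1)
4 | P CAS | counter=3 r=(2,3) succ=(1,0) retry=(0,1)

counter=3 r=(2,3) succ=(1,0) retry=(0,1)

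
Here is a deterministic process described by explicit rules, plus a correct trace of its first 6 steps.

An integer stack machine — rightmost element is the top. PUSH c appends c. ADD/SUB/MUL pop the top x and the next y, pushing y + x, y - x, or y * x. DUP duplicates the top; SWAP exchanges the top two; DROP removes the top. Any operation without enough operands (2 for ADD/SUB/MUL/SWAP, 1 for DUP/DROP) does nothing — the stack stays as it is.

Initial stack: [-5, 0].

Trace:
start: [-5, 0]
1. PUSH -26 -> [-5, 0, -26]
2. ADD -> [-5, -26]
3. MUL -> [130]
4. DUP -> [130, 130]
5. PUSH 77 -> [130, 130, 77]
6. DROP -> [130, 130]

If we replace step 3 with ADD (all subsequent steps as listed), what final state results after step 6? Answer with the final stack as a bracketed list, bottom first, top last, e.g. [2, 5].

(re-executing from step 3 with the substitution; state before step 3: [-5, -26])
3. ADD -> [-31]
4. DUP -> [-31, -31]
5. PUSH 77 -> [-31, -31, 77]
6. DROP -> [-31, -31]

[-31, -31]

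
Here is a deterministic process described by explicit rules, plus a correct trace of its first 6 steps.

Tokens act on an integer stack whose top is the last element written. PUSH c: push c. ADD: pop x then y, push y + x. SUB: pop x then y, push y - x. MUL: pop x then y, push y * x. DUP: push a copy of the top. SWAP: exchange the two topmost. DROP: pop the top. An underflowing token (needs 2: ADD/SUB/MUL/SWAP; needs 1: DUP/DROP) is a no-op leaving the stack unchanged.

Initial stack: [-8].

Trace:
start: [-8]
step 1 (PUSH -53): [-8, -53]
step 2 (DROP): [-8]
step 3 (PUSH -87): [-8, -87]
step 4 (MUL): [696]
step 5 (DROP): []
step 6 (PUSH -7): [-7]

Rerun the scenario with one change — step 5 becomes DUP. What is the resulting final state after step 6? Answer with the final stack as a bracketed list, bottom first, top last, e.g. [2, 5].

(re-executing from step 5 with the substitution; state before step 5: [696])
step 5 (DUP): [696, 696]
step 6 (PUSH -7): [696, 696, -7]

[696, 696, -7]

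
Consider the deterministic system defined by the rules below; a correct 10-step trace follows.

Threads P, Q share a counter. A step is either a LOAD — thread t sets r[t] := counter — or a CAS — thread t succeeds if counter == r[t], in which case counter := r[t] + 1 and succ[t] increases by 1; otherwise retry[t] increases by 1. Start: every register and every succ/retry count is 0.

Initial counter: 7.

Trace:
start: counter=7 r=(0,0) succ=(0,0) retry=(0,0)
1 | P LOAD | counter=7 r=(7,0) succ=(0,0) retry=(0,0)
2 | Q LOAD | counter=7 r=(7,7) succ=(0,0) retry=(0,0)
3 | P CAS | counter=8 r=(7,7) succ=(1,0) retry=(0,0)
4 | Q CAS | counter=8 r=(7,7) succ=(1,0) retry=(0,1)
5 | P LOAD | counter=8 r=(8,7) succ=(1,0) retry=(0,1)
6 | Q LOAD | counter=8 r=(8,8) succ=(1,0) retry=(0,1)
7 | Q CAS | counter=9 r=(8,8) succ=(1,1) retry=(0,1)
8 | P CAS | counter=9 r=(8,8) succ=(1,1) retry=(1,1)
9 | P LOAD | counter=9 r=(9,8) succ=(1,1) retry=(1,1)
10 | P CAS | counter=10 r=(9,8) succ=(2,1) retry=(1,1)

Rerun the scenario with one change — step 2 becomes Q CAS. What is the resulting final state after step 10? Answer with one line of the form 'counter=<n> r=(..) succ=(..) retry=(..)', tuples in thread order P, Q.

(re-executing from step 2 with the substitution; state before step 2: counter=7 r=(7,0) succ=(0,0) retry=(0,0))
2 | Q CAS | counter=7 r=(7,0) succ=(0,0) retry=(0,1)
3 | P CAS | counter=8 r=(7,0) succ=(1,0) retry=(0,1)
4 | Q CAS | counter=8 r=(7,0) succ=(1,0) retry=(0,2)
5 | P LOAD | counter=8 r=(8,0) succ=(1,0) retry=(0,2)
6 | Q LOAD | counter=8 r=(8,8) succ=(1,0) retry=(0,2)
7 | Q CAS | counter=9 r=(8,8) succ=(1,1) retry=(0,2)
8 | P CAS | counter=9 r=(8,8) succ=(1,1) retry=(1,2)
9 | P LOAD | counter=9 r=(9,8) succ=(1,1) retry=(1,2)
10 | P CAS | counter=10 r=(9,8) succ=(2,1) retry=(1,2)

counter=10 r=(9,8) succ=(2,1) retry=(1,2)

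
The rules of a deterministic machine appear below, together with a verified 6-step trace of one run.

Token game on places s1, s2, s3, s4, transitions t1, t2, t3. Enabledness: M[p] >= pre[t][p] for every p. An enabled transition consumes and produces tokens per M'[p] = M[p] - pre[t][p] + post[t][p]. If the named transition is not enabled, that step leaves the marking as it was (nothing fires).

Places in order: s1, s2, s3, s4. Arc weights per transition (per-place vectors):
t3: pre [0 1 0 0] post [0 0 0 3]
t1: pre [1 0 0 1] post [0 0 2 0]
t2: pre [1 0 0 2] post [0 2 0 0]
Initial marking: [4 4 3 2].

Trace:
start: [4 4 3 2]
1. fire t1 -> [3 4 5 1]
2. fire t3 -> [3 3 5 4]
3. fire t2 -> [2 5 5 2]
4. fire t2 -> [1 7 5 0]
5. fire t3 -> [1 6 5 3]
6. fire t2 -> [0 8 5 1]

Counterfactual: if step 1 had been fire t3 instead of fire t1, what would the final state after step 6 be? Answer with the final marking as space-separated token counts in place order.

(re-executing from step 1 with the substitution; state before step 1: [4 4 3 2])
1. fire t3 -> [4 3 3 5]
2. fire t3 -> [4 2 3 8]
3. fire t2 -> [3 4 3 6]
4. fire t2 -> [2 6 3 4]
5. fire t3 -> [2 5 3 7]
6. fire t2 -> [1 7 3 5]

1 7 3 5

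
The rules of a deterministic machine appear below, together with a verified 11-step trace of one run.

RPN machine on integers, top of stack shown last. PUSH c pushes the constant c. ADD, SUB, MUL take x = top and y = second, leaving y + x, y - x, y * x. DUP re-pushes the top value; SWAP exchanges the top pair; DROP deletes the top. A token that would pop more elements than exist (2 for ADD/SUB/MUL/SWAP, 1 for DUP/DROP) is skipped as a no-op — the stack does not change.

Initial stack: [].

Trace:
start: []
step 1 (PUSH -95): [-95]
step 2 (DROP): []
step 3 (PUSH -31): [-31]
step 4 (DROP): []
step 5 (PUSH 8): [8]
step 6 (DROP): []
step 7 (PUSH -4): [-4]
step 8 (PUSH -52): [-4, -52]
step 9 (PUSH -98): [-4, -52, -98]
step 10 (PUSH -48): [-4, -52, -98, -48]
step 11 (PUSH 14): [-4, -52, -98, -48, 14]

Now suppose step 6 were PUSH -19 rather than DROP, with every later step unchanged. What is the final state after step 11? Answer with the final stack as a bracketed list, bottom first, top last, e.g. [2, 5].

[8, -19, -4, -52, -98, -48, 14]

(re-executing from step 6 with the substitution; state before step 6: [8])
step 6 (PUSH -19): [8, -19]
step 7 (PUSH -4): [8, -19, -4]
step 8 (PUSH -52): [8, -19, -4, -52]
step 9 (PUSH -98): [8, -19, -4, -52, -98]
step 10 (PUSH -48): [8, -19, -4, -52, -98, -48]
step 11 (PUSH 14): [8, -19, -4, -52, -98, -48, 14]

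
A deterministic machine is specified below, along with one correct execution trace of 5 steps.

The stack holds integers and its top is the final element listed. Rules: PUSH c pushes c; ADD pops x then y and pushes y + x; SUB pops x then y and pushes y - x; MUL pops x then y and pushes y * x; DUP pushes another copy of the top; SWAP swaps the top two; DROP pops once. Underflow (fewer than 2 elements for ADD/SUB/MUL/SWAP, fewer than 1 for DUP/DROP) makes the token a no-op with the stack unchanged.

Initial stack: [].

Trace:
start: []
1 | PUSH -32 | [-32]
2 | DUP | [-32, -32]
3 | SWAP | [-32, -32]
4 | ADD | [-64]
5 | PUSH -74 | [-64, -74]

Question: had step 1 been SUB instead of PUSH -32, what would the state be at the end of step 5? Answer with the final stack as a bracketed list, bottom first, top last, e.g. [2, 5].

(re-executing from step 1 with the substitution; state before step 1: [])
1 | SUB | []
2 | DUP | []
3 | SWAP | []
4 | ADD | []
5 | PUSH -74 | [-74]

[-74]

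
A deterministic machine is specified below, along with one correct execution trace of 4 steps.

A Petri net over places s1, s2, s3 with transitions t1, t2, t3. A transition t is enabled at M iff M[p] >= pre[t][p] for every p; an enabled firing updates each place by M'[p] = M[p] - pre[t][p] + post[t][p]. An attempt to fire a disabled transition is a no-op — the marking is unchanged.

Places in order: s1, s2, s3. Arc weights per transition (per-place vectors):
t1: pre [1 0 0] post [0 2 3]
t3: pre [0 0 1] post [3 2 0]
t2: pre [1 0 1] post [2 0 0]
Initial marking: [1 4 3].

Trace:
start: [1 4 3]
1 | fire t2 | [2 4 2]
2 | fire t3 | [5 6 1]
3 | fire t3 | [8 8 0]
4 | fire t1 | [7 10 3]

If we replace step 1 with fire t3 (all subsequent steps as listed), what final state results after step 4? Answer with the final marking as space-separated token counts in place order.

9 12 3

(re-executing from step 1 with the substitution; state before step 1: [1 4 3])
1 | fire t3 | [4 6 2]
2 | fire t3 | [7 8 1]
3 | fire t3 | [10 10 0]
4 | fire t1 | [9 12 3]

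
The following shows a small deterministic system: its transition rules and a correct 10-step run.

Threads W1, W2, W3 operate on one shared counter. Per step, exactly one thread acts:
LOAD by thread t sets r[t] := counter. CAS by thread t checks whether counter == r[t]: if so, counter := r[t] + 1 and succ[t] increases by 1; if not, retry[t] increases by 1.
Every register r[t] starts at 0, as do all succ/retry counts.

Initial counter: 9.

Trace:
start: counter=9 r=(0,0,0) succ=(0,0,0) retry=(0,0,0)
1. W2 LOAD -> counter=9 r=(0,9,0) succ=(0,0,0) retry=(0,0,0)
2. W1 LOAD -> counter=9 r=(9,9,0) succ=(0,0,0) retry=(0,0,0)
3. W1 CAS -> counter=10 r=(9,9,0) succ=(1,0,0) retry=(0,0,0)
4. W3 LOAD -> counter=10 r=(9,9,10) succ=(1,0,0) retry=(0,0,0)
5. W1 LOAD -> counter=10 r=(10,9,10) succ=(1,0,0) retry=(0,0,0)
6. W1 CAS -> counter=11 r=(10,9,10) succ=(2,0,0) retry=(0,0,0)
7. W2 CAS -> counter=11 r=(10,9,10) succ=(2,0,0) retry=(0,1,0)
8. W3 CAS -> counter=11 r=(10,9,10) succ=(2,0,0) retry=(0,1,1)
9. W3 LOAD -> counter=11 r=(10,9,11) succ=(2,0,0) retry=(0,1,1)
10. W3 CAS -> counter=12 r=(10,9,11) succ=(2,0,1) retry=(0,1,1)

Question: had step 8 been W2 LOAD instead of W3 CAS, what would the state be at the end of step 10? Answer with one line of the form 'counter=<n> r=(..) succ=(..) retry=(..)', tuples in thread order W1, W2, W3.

counter=12 r=(10,11,11) succ=(2,0,1) retry=(0,1,0)

(re-executing from step 8 with the substitution; state before step 8: counter=11 r=(10,9,10) succ=(2,0,0) retry=(0,1,0))
8. W2 LOAD -> counter=11 r=(10,11,10) succ=(2,0,0) retry=(0,1,0)
9. W3 LOAD -> counter=11 r=(10,11,11) succ=(2,0,0) retry=(0,1,0)
10. W3 CAS -> counter=12 r=(10,11,11) succ=(2,0,1) retry=(0,1,0)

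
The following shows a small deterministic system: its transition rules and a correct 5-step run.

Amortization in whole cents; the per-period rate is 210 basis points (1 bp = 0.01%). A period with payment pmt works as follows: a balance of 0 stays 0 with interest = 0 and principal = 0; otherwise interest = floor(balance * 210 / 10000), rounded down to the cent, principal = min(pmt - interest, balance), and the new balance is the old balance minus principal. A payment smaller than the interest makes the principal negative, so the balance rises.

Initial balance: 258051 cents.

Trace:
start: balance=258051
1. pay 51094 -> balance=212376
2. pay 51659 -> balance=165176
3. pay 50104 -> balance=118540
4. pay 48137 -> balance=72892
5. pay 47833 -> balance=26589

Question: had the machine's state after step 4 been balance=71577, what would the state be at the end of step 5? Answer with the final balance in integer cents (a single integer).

state after step 4 := balance=71577
5. pay 47833 -> balance=25247

25247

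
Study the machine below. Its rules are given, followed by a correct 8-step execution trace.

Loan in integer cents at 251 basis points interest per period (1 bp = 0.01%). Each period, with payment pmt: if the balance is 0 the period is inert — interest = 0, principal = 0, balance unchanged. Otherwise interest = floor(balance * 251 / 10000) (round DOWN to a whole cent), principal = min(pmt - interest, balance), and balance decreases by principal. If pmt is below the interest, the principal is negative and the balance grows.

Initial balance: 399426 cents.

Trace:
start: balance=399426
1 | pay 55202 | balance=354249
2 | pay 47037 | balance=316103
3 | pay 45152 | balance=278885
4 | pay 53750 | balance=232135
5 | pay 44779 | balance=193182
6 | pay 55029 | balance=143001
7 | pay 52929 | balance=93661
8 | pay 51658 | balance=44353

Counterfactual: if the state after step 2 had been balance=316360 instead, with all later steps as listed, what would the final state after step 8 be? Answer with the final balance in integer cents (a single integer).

state after step 2 := balance=316360
3 | pay 45152 | balance=279148
4 | pay 53750 | balance=232404
5 | pay 44779 | balance=193458
6 | pay 55029 | balance=143284
7 | pay 52929 | balance=93951
8 | pay 51658 | balance=44651

44651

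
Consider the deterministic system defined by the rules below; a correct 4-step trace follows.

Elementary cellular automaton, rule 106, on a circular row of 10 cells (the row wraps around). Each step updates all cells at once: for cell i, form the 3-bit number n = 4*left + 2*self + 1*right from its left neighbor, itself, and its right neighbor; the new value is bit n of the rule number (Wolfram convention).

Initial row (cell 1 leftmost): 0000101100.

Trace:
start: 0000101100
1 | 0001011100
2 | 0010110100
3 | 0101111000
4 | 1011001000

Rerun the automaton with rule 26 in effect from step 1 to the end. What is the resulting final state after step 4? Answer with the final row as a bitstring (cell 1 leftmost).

1011000000

(re-executing steps 1..4 under rule 26; state before step 1: 0000101100)
1 | 0001001010
2 | 0010110001
3 | 1100101010
4 | 1011000000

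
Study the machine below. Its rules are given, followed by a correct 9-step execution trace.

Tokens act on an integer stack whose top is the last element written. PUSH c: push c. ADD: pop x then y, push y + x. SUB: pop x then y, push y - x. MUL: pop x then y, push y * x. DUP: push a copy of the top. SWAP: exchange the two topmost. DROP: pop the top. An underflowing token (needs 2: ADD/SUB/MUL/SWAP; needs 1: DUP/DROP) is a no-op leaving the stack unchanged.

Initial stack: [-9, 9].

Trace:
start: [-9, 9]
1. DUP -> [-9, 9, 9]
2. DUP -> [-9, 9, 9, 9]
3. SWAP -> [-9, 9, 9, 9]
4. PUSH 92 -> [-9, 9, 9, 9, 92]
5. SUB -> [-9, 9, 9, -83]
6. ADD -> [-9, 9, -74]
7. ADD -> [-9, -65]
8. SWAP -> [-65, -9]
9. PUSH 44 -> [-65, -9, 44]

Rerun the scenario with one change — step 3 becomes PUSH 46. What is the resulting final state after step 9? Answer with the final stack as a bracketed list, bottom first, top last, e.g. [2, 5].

[-9, -28, 9, 44]

(re-executing from step 3 with the substitution; state before step 3: [-9, 9, 9, 9])
3. PUSH 46 -> [-9, 9, 9, 9, 46]
4. PUSH 92 -> [-9, 9, 9, 9, 46, 92]
5. SUB -> [-9, 9, 9, 9, -46]
6. ADD -> [-9, 9, 9, -37]
7. ADD -> [-9, 9, -28]
8. SWAP -> [-9, -28, 9]
9. PUSH 44 -> [-9, -28, 9, 44]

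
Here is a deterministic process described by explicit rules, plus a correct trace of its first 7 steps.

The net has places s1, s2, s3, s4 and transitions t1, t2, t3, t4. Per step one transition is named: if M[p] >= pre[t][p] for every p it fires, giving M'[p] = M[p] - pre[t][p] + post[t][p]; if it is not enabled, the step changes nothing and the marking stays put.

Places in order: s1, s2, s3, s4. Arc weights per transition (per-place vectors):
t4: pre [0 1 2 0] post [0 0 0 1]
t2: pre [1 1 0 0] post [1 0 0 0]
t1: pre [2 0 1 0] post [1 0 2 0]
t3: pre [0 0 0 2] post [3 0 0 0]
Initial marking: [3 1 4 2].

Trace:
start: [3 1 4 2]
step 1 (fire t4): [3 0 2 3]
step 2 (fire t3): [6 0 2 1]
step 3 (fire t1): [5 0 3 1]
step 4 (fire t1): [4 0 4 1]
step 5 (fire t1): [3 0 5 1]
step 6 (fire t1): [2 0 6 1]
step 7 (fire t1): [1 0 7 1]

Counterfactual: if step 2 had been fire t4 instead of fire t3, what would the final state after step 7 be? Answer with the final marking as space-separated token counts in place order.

1 0 4 3

(re-executing from step 2 with the substitution; state before step 2: [3 0 2 3])
step 2 (fire t4): [3 0 2 3]
step 3 (fire t1): [2 0 3 3]
step 4 (fire t1): [1 0 4 3]
step 5 (fire t1): [1 0 4 3]
step 6 (fire t1): [1 0 4 3]
step 7 (fire t1): [1 0 4 3]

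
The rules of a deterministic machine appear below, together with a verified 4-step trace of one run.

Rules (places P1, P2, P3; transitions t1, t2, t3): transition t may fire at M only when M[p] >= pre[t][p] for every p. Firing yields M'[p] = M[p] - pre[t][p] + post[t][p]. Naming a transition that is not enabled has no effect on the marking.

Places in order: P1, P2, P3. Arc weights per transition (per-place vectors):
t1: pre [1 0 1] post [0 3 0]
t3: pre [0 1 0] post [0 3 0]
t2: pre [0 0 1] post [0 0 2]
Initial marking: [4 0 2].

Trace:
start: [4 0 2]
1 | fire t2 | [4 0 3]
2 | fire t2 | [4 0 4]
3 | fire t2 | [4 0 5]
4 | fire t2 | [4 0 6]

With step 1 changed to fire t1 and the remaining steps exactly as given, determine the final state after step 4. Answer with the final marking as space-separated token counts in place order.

(re-executing from step 1 with the substitution; state before step 1: [4 0 2])
1 | fire t1 | [3 3 1]
2 | fire t2 | [3 3 2]
3 | fire t2 | [3 3 3]
4 | fire t2 | [3 3 4]

3 3 4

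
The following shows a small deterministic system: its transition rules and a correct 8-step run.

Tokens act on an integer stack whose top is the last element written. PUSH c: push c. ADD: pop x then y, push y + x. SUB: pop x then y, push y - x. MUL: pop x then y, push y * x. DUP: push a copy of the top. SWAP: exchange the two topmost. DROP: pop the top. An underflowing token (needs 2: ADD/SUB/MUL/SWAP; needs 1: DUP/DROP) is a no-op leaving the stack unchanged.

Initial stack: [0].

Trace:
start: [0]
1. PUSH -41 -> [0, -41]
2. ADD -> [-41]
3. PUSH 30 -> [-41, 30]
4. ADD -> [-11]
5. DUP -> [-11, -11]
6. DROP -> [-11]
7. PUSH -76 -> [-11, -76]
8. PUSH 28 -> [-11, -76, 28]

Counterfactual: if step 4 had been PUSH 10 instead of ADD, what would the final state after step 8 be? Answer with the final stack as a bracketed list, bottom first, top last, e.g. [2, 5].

[-41, 30, 10, -76, 28]

(re-executing from step 4 with the substitution; state before step 4: [-41, 30])
4. PUSH 10 -> [-41, 30, 10]
5. DUP -> [-41, 30, 10, 10]
6. DROP -> [-41, 30, 10]
7. PUSH -76 -> [-41, 30, 10, -76]
8. PUSH 28 -> [-41, 30, 10, -76, 28]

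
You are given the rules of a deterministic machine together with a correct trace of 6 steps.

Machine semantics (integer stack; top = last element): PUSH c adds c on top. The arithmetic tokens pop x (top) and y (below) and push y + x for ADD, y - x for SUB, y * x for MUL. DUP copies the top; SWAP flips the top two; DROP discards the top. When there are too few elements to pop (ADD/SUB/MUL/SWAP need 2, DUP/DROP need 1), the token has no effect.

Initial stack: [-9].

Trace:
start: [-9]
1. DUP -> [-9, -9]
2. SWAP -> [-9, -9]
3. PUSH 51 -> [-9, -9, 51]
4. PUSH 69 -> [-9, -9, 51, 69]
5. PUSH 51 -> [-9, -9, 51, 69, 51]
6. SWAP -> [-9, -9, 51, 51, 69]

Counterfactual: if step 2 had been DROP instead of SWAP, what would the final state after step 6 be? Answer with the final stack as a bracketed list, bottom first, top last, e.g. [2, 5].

(re-executing from step 2 with the substitution; state before step 2: [-9, -9])
2. DROP -> [-9]
3. PUSH 51 -> [-9, 51]
4. PUSH 69 -> [-9, 51, 69]
5. PUSH 51 -> [-9, 51, 69, 51]
6. SWAP -> [-9, 51, 51, 69]

[-9, 51, 51, 69]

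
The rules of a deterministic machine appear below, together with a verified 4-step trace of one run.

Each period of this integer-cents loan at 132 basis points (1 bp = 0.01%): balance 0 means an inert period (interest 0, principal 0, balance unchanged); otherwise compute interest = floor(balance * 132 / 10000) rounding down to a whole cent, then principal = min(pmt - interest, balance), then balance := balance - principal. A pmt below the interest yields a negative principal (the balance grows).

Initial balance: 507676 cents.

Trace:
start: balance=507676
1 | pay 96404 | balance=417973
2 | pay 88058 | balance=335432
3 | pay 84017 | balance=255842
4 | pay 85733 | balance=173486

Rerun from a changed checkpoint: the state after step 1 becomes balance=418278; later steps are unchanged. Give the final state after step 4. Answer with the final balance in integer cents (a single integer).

state after step 1 := balance=418278
2 | pay 88058 | balance=335741
3 | pay 84017 | balance=256155
4 | pay 85733 | balance=173803

173803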